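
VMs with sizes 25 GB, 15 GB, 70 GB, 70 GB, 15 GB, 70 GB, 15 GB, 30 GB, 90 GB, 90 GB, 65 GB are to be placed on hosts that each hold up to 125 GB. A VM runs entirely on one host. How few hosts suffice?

Total = 90 + 90 + 70 + 70 + 70 + 65 + 30 + 25 + 15 + 15 + 15 = 555 GB.
Lower bound: ⌈555/125⌉ = 5 hosts.
Also, 6 VMs each exceed 125/2 GB, and no two of those can share a host, so at least 6 hosts are needed.
A packing using 6 hosts:
  host 1: 90 + 30 = 120
  host 2: 90 + 25 = 115
  host 3: 70 + 15 + 15 + 15 = 115
  host 4: 70 = 70
  host 5: 70 = 70
  host 6: 65 = 65
This matches the lower bound, so 6 is optimal.

6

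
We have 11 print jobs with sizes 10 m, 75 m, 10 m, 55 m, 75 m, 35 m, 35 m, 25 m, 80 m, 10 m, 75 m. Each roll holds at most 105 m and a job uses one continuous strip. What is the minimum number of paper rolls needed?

Total = 80 + 75 + 75 + 75 + 55 + 35 + 35 + 25 + 10 + 10 + 10 = 485 m.
Lower bound: ⌈485/105⌉ = 5 paper rolls.
A packing using 6 paper rolls:
  roll 1: 80 + 25 = 105
  roll 2: 75 + 10 + 10 + 10 = 105
  roll 3: 75 = 75
  roll 4: 75 = 75
  roll 5: 55 + 35 = 90
  roll 6: 35 = 35
No arrangement into 5 paper rolls stays within capacity, so 6 is optimal.

6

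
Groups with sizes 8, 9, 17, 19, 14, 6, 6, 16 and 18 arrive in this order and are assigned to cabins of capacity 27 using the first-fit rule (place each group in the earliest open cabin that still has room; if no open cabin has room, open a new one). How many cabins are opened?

6

  8 → cabin 1 (new)  [load 8/27]
  9 → cabin 1  [load 17/27]
  17 → cabin 2 (new)  [load 17/27]
  19 → cabin 3 (new)  [load 19/27]
  14 → cabin 4 (new)  [load 14/27]
  6 → cabin 1  [load 23/27]
  6 → cabin 2  [load 23/27]
  16 → cabin 5 (new)  [load 16/27]
  18 → cabin 6 (new)  [load 18/27]
6 cabins opened.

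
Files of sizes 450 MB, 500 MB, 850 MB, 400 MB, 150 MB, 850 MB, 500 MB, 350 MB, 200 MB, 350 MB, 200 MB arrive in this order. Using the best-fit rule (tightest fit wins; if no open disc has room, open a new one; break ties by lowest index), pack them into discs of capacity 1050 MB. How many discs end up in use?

5

  450 → disc 1 (new)  [load 450/1050]
  500 → disc 1  [load 950/1050]
  850 → disc 2 (new)  [load 850/1050]
  400 → disc 3 (new)  [load 400/1050]
  150 → disc 2  [load 1000/1050]
  850 → disc 4 (new)  [load 850/1050]
  500 → disc 3  [load 900/1050]
  350 → disc 5 (new)  [load 350/1050]
  200 → disc 4  [load 1050/1050]
  350 → disc 5  [load 700/1050]
  200 → disc 5  [load 900/1050]
5 discs opened.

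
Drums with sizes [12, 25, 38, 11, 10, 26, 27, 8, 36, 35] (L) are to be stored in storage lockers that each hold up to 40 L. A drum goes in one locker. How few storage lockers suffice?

Total = 38 + 36 + 35 + 27 + 26 + 25 + 12 + 11 + 10 + 8 = 228 L.
Lower bound: ⌈228/40⌉ = 6 storage lockers.
A packing using 7 storage lockers:
  locker 1: 38 = 38
  locker 2: 36 = 36
  locker 3: 35 = 35
  locker 4: 27 + 12 = 39
  locker 5: 26 + 11 = 37
  locker 6: 25 + 10 = 35
  locker 7: 8 = 8
No arrangement into 6 storage lockers stays within capacity, so 7 is optimal.

7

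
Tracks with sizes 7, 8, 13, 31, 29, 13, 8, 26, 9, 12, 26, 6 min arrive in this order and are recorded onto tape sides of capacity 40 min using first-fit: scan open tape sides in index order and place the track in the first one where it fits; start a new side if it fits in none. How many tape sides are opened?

5

  7 → side 1 (new)  [load 7/40]
  8 → side 1  [load 15/40]
  13 → side 1  [load 28/40]
  31 → side 2 (new)  [load 31/40]
  29 → side 3 (new)  [load 29/40]
  13 → side 4 (new)  [load 13/40]
  8 → side 1  [load 36/40]
  26 → side 4  [load 39/40]
  9 → side 2  [load 40/40]
  12 → side 5 (new)  [load 12/40]
  26 → side 5  [load 38/40]
  6 → side 3  [load 35/40]
5 tape sides opened.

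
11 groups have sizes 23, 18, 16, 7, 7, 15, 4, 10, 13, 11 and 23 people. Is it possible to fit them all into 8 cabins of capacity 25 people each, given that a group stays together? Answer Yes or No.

A valid assignment using 7 cabins:
  cabin 1: 23 = 23
  cabin 2: 23 = 23
  cabin 3: 18 + 7 = 25
  cabin 4: 16 + 7 = 23
  cabin 5: 15 + 10 = 25
  cabin 6: 13 + 11 = 24
  cabin 7: 4 = 4
That uses only 7 ≤ 8, so 8 cabins are enough.

Yes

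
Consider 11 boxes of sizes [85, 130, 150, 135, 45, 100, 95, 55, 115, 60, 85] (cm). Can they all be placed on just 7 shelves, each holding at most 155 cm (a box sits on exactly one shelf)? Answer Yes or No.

Total = 1055 cm; ⌈1055/155⌉ = 7.
8 boxes each exceed half the capacity and cannot share a shelf, forcing at least 8 shelves.
At least 8 shelves are required, but only 7 are allowed.

No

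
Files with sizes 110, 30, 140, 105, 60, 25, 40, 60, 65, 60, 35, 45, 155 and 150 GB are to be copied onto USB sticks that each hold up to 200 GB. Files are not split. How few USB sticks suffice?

6

Total = 155 + 150 + 140 + 110 + 105 + 65 + 60 + 60 + 60 + 45 + 40 + 35 + 30 + 25 = 1080 GB.
Lower bound: ⌈1080/200⌉ = 6 USB sticks.
A packing using 6 USB sticks:
  USB stick 1: 155 + 45 = 200
  USB stick 2: 150 + 40 = 190
  USB stick 3: 140 + 60 = 200
  USB stick 4: 110 + 65 + 25 = 200
  USB stick 5: 105 + 60 + 35 = 200
  USB stick 6: 60 + 30 = 90
This matches the lower bound, so 6 is optimal.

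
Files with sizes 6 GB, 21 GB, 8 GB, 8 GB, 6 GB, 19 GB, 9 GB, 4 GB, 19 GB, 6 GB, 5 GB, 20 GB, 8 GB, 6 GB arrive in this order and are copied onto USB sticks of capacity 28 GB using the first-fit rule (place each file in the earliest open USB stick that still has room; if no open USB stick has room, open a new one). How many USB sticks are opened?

  6 → USB stick 1 (new)  [load 6/28]
  21 → USB stick 1  [load 27/28]
  8 → USB stick 2 (new)  [load 8/28]
  8 → USB stick 2  [load 16/28]
  6 → USB stick 2  [load 22/28]
  19 → USB stick 3 (new)  [load 19/28]
  9 → USB stick 3  [load 28/28]
  4 → USB stick 2  [load 26/28]
  19 → USB stick 4 (new)  [load 19/28]
  6 → USB stick 4  [load 25/28]
  5 → USB stick 5 (new)  [load 5/28]
  20 → USB stick 5  [load 25/28]
  8 → USB stick 6 (new)  [load 8/28]
  6 → USB stick 6  [load 14/28]
6 USB sticks opened.

6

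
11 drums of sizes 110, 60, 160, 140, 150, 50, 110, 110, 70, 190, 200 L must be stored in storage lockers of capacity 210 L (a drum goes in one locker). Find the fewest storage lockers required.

Total = 200 + 190 + 160 + 150 + 140 + 110 + 110 + 110 + 70 + 60 + 50 = 1350 L.
Lower bound: ⌈1350/210⌉ = 7 storage lockers.
Also, 8 drums each exceed 105 L, and no two of those can share a locker, so at least 8 storage lockers are needed.
A packing using 8 storage lockers:
  locker 1: 200 = 200
  locker 2: 190 = 190
  locker 3: 160 + 50 = 210
  locker 4: 150 + 60 = 210
  locker 5: 140 + 70 = 210
  locker 6: 110 = 110
  locker 7: 110 = 110
  locker 8: 110 = 110
This matches the lower bound, so 8 is optimal.

8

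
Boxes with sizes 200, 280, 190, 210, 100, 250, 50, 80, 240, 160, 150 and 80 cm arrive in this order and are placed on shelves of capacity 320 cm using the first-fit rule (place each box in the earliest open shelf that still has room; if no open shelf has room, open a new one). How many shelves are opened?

7

  200 → shelf 1 (new)  [load 200/320]
  280 → shelf 2 (new)  [load 280/320]
  190 → shelf 3 (new)  [load 190/320]
  210 → shelf 4 (new)  [load 210/320]
  100 → shelf 1  [load 300/320]
  250 → shelf 5 (new)  [load 250/320]
  50 → shelf 3  [load 240/320]
  80 → shelf 3  [load 320/320]
  240 → shelf 6 (new)  [load 240/320]
  160 → shelf 7 (new)  [load 160/320]
  150 → shelf 7  [load 310/320]
  80 → shelf 4  [load 290/320]
7 shelves opened.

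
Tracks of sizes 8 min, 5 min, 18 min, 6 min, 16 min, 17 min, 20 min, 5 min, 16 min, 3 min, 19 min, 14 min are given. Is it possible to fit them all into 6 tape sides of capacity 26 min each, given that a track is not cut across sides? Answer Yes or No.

Total = 147 min; ⌈147/26⌉ = 6.
7 tracks each exceed half the capacity and cannot share a side, forcing at least 7 tape sides.
At least 7 tape sides are required, but only 6 are allowed.

No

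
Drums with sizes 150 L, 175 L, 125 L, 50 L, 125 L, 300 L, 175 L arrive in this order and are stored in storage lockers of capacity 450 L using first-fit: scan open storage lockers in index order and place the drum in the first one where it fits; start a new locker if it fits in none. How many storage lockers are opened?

3

  150 → locker 1 (new)  [load 150/450]
  175 → locker 1  [load 325/450]
  125 → locker 1  [load 450/450]
  50 → locker 2 (new)  [load 50/450]
  125 → locker 2  [load 175/450]
  300 → locker 3 (new)  [load 300/450]
  175 → locker 2  [load 350/450]
3 storage lockers opened.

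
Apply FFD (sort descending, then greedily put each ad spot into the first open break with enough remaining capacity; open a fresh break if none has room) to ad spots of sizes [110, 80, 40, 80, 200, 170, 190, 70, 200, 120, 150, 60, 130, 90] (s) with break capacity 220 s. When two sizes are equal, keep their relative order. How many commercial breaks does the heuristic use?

9

Sorted descending: 200, 200, 190, 170, 150, 130, 120, 110, 90, 80, 80, 70, 60, 40.
  200 → break 1 (new)  [load 200/220]
  200 → break 2 (new)  [load 200/220]
  190 → break 3 (new)  [load 190/220]
  170 → break 4 (new)  [load 170/220]
  150 → break 5 (new)  [load 150/220]
  130 → break 6 (new)  [load 130/220]
  120 → break 7 (new)  [load 120/220]
  110 → break 8 (new)  [load 110/220]
  90 → break 6  [load 220/220]
  80 → break 7  [load 200/220]
  80 → break 8  [load 190/220]
  70 → break 5  [load 220/220]
  60 → break 9 (new)  [load 60/220]
  40 → break 4  [load 210/220]
9 commercial breaks opened.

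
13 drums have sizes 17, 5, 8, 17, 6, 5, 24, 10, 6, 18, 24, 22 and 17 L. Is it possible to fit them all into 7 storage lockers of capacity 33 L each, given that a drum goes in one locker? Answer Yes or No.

Yes

A valid assignment using 7 storage lockers:
  locker 1: 24 + 8 = 32
  locker 2: 24 + 6 = 30
  locker 3: 22 + 10 = 32
  locker 4: 18 + 6 + 5 = 29
  locker 5: 17 + 5 = 22
  locker 6: 17 = 17
  locker 7: 17 = 17
Every load is within 33 L, so 7 storage lockers suffice.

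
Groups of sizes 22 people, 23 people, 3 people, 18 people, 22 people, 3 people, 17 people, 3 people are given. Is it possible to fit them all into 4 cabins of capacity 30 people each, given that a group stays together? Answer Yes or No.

No

Total = 111 people; ⌈111/30⌉ = 4.
5 groups each exceed half the capacity and cannot share a cabin, forcing at least 5 cabins.
At least 5 cabins are required, but only 4 are allowed.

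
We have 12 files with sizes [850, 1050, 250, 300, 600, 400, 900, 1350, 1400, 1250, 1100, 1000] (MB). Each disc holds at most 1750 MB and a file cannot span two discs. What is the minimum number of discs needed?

7

Total = 1400 + 1350 + 1250 + 1100 + 1050 + 1000 + 900 + 850 + 600 + 400 + 300 + 250 = 10450 MB.
Lower bound: ⌈10450/1750⌉ = 6 discs.
Also, 7 files each exceed 875 MB, and no two of those can share a disc, so at least 7 discs are needed.
A packing using 7 discs:
  disc 1: 1400 + 300 = 1700
  disc 2: 1350 + 400 = 1750
  disc 3: 1250 + 250 = 1500
  disc 4: 1100 + 600 = 1700
  disc 5: 1050 = 1050
  disc 6: 1000 = 1000
  disc 7: 900 + 850 = 1750
This matches the lower bound, so 7 is optimal.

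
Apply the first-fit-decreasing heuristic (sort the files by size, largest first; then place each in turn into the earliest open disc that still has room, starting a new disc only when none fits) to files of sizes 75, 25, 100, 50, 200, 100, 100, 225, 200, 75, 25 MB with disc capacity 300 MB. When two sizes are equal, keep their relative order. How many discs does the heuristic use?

4

Sorted descending: 225, 200, 200, 100, 100, 100, 75, 75, 50, 25, 25.
  225 → disc 1 (new)  [load 225/300]
  200 → disc 2 (new)  [load 200/300]
  200 → disc 3 (new)  [load 200/300]
  100 → disc 2  [load 300/300]
  100 → disc 3  [load 300/300]
  100 → disc 4 (new)  [load 100/300]
  75 → disc 1  [load 300/300]
  75 → disc 4  [load 175/300]
  50 → disc 4  [load 225/300]
  25 → disc 4  [load 250/300]
  25 → disc 4  [load 275/300]
4 discs opened.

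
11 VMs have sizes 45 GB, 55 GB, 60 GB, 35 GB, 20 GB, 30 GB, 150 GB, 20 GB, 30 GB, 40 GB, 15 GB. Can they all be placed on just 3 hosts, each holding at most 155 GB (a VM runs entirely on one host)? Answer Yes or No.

Total = 500 GB; ⌈500/155⌉ = 4.
At least 4 hosts are required, but only 3 are allowed.

No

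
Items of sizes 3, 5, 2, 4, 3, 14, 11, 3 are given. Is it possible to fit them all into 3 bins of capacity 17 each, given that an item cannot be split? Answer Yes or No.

Yes

A valid assignment using 3 bins:
  bin 1: 14 + 3 = 17
  bin 2: 11 + 5 = 16
  bin 3: 4 + 3 + 3 + 2 = 12
Every load is within 17, so 3 bins suffice.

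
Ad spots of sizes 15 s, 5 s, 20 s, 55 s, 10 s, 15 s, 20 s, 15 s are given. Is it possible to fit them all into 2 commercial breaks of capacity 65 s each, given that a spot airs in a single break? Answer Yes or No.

Total = 155 s; ⌈155/65⌉ = 3.
At least 3 commercial breaks are required, but only 2 are allowed.

No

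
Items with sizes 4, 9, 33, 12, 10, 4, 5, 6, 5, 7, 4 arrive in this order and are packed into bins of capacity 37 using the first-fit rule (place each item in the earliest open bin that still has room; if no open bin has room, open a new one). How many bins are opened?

3

  4 → bin 1 (new)  [load 4/37]
  9 → bin 1  [load 13/37]
  33 → bin 2 (new)  [load 33/37]
  12 → bin 1  [load 25/37]
  10 → bin 1  [load 35/37]
  4 → bin 2  [load 37/37]
  5 → bin 3 (new)  [load 5/37]
  6 → bin 3  [load 11/37]
  5 → bin 3  [load 16/37]
  7 → bin 3  [load 23/37]
  4 → bin 3  [load 27/37]
3 bins opened.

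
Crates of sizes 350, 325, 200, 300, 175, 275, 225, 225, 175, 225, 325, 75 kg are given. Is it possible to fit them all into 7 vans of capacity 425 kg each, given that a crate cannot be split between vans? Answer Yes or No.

Total = 2875 kg; ⌈2875/425⌉ = 7.
8 crates each exceed half the capacity and cannot share a van, forcing at least 8 vans.
At least 8 vans are required, but only 7 are allowed.

No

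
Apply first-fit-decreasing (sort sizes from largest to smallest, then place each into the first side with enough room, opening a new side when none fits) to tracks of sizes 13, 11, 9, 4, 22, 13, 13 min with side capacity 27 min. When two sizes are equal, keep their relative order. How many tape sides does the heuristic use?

Sorted descending: 22, 13, 13, 13, 11, 9, 4.
  22 → side 1 (new)  [load 22/27]
  13 → side 2 (new)  [load 13/27]
  13 → side 2  [load 26/27]
  13 → side 3 (new)  [load 13/27]
  11 → side 3  [load 24/27]
  9 → side 4 (new)  [load 9/27]
  4 → side 1  [load 26/27]
4 tape sides opened.

4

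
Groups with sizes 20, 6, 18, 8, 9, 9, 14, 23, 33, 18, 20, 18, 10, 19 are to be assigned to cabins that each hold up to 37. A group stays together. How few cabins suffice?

Total = 33 + 23 + 20 + 20 + 19 + 18 + 18 + 18 + 14 + 10 + 9 + 9 + 8 + 6 = 225.
Lower bound: ⌈225/37⌉ = 7 cabins.
A packing using 7 cabins:
  cabin 1: 33 = 33
  cabin 2: 23 + 14 = 37
  cabin 3: 20 + 10 + 6 = 36
  cabin 4: 20 + 9 + 8 = 37
  cabin 5: 19 + 18 = 37
  cabin 6: 18 + 18 = 36
  cabin 7: 9 = 9
This matches the lower bound, so 7 is optimal.

7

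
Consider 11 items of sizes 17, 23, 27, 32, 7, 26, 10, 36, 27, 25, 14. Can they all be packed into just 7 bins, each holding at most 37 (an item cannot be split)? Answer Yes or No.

Total = 244; ⌈244/37⌉ = 7.
The bound of 7 does not rule out 7, but exhaustive search shows no assignment into 7 bins of capacity 37 exists — the minimum is 8.

No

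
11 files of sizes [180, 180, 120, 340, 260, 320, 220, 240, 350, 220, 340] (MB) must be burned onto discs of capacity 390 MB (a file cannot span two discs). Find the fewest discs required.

Total = 350 + 340 + 340 + 320 + 260 + 240 + 220 + 220 + 180 + 180 + 120 = 2770 MB.
Lower bound: ⌈2770/390⌉ = 8 discs.
A packing using 9 discs:
  disc 1: 350 = 350
  disc 2: 340 = 340
  disc 3: 340 = 340
  disc 4: 320 = 320
  disc 5: 260 + 120 = 380
  disc 6: 240 = 240
  disc 7: 220 = 220
  disc 8: 220 = 220
  disc 9: 180 + 180 = 360
No arrangement into 8 discs stays within capacity, so 9 is optimal.

9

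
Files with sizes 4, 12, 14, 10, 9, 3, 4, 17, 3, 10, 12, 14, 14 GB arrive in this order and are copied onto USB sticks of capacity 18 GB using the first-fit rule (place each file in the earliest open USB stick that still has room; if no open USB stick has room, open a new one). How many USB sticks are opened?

  4 → USB stick 1 (new)  [load 4/18]
  12 → USB stick 1  [load 16/18]
  14 → USB stick 2 (new)  [load 14/18]
  10 → USB stick 3 (new)  [load 10/18]
  9 → USB stick 4 (new)  [load 9/18]
  3 → USB stick 2  [load 17/18]
  4 → USB stick 3  [load 14/18]
  17 → USB stick 5 (new)  [load 17/18]
  3 → USB stick 3  [load 17/18]
  10 → USB stick 6 (new)  [load 10/18]
  12 → USB stick 7 (new)  [load 12/18]
  14 → USB stick 8 (new)  [load 14/18]
  14 → USB stick 9 (new)  [load 14/18]
9 USB sticks opened.

9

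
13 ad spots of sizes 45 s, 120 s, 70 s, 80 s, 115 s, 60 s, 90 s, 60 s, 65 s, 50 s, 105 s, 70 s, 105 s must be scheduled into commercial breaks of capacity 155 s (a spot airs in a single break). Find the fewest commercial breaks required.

8

Total = 120 + 115 + 105 + 105 + 90 + 80 + 70 + 70 + 65 + 60 + 60 + 50 + 45 = 1035 s.
Lower bound: ⌈1035/155⌉ = 7 commercial breaks.
A packing using 8 commercial breaks:
  break 1: 120 = 120
  break 2: 115 = 115
  break 3: 105 + 50 = 155
  break 4: 105 + 45 = 150
  break 5: 90 + 65 = 155
  break 6: 80 + 70 = 150
  break 7: 70 + 60 = 130
  break 8: 60 = 60
No arrangement into 7 commercial breaks stays within capacity, so 8 is optimal.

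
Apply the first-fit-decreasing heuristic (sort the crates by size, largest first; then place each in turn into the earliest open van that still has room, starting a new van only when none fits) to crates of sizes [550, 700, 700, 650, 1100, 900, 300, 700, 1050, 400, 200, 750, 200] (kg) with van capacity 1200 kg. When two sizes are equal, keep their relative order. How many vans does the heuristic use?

8

Sorted descending: 1100, 1050, 900, 750, 700, 700, 700, 650, 550, 400, 300, 200, 200.
  1100 → van 1 (new)  [load 1100/1200]
  1050 → van 2 (new)  [load 1050/1200]
  900 → van 3 (new)  [load 900/1200]
  750 → van 4 (new)  [load 750/1200]
  700 → van 5 (new)  [load 700/1200]
  700 → van 6 (new)  [load 700/1200]
  700 → van 7 (new)  [load 700/1200]
  650 → van 8 (new)  [load 650/1200]
  550 → van 8  [load 1200/1200]
  400 → van 4  [load 1150/1200]
  300 → van 3  [load 1200/1200]
  200 → van 5  [load 900/1200]
  200 → van 5  [load 1100/1200]
8 vans opened.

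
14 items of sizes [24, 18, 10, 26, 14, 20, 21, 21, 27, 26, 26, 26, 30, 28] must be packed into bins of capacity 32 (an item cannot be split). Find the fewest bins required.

12

Total = 30 + 28 + 27 + 26 + 26 + 26 + 26 + 24 + 21 + 21 + 20 + 18 + 14 + 10 = 317.
Lower bound: ⌈317/32⌉ = 10 bins.
Also, 12 items each exceed 16, and no two of those can share a bin, so at least 12 bins are needed.
A packing using 12 bins:
  bin 1: 30 = 30
  bin 2: 28 = 28
  bin 3: 27 = 27
  bin 4: 26 = 26
  bin 5: 26 = 26
  bin 6: 26 = 26
  bin 7: 26 = 26
  bin 8: 24 = 24
  bin 9: 21 + 10 = 31
  bin 10: 21 = 21
  bin 11: 20 = 20
  bin 12: 18 + 14 = 32
This matches the lower bound, so 12 is optimal.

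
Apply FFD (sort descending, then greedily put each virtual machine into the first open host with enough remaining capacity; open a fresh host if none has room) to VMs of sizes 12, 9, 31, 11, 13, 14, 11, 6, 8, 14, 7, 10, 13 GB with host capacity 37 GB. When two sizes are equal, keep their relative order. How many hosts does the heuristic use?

5

Sorted descending: 31, 14, 14, 13, 13, 12, 11, 11, 10, 9, 8, 7, 6.
  31 → host 1 (new)  [load 31/37]
  14 → host 2 (new)  [load 14/37]
  14 → host 2  [load 28/37]
  13 → host 3 (new)  [load 13/37]
  13 → host 3  [load 26/37]
  12 → host 4 (new)  [load 12/37]
  11 → host 3  [load 37/37]
  11 → host 4  [load 23/37]
  10 → host 4  [load 33/37]
  9 → host 2  [load 37/37]
  8 → host 5 (new)  [load 8/37]
  7 → host 5  [load 15/37]
  6 → host 1  [load 37/37]
5 hosts opened.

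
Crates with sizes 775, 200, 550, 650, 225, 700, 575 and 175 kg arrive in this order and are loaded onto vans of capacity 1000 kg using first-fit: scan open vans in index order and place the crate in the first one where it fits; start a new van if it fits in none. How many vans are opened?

5

  775 → van 1 (new)  [load 775/1000]
  200 → van 1  [load 975/1000]
  550 → van 2 (new)  [load 550/1000]
  650 → van 3 (new)  [load 650/1000]
  225 → van 2  [load 775/1000]
  700 → van 4 (new)  [load 700/1000]
  575 → van 5 (new)  [load 575/1000]
  175 → van 2  [load 950/1000]
5 vans opened.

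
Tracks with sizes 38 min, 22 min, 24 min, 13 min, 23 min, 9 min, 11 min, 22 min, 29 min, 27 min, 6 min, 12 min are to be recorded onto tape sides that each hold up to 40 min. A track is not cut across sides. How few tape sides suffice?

7

Total = 38 + 29 + 27 + 24 + 23 + 22 + 22 + 13 + 12 + 11 + 9 + 6 = 236 min.
Lower bound: ⌈236/40⌉ = 6 tape sides.
Also, 7 tracks each exceed 20 min, and no two of those can share a side, so at least 7 tape sides are needed.
A packing using 7 tape sides:
  side 1: 38 = 38
  side 2: 29 + 11 = 40
  side 3: 27 + 13 = 40
  side 4: 24 + 12 = 36
  side 5: 23 + 9 + 6 = 38
  side 6: 22 = 22
  side 7: 22 = 22
This matches the lower bound, so 7 is optimal.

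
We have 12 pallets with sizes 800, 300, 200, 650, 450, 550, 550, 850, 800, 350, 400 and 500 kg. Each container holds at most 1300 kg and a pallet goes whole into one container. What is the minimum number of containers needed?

Total = 850 + 800 + 800 + 650 + 550 + 550 + 500 + 450 + 400 + 350 + 300 + 200 = 6400 kg.
Lower bound: ⌈6400/1300⌉ = 5 containers.
A packing using 5 containers:
  container 1: 850 + 450 = 1300
  container 2: 800 + 500 = 1300
  container 3: 800 + 300 + 200 = 1300
  container 4: 650 + 550 = 1200
  container 5: 550 + 400 + 350 = 1300
This matches the lower bound, so 5 is optimal.

5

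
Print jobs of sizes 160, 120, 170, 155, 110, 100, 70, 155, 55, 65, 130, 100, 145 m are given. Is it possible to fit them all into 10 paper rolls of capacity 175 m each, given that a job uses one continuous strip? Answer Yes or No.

Yes

A valid assignment using 10 paper rolls:
  roll 1: 170 = 170
  roll 2: 160 = 160
  roll 3: 155 = 155
  roll 4: 155 = 155
  roll 5: 145 = 145
  roll 6: 130 = 130
  roll 7: 120 + 55 = 175
  roll 8: 110 + 65 = 175
  roll 9: 100 + 70 = 170
  roll 10: 100 = 100
Every load is within 175 m, so 10 paper rolls suffice.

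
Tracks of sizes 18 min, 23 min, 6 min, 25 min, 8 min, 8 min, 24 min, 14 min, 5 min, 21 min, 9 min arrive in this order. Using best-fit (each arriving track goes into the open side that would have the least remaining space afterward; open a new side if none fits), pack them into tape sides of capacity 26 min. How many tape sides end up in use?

7

  18 → side 1 (new)  [load 18/26]
  23 → side 2 (new)  [load 23/26]
  6 → side 1  [load 24/26]
  25 → side 3 (new)  [load 25/26]
  8 → side 4 (new)  [load 8/26]
  8 → side 4  [load 16/26]
  24 → side 5 (new)  [load 24/26]
  14 → side 6 (new)  [load 14/26]
  5 → side 4  [load 21/26]
  21 → side 7 (new)  [load 21/26]
  9 → side 6  [load 23/26]
7 tape sides opened.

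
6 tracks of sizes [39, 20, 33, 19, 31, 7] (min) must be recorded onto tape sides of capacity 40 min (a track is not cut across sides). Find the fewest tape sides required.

Total = 39 + 33 + 31 + 20 + 19 + 7 = 149 min.
Lower bound: ⌈149/40⌉ = 4 tape sides.
A packing using 4 tape sides:
  side 1: 39 = 39
  side 2: 33 + 7 = 40
  side 3: 31 = 31
  side 4: 20 + 19 = 39
This matches the lower bound, so 4 is optimal.

4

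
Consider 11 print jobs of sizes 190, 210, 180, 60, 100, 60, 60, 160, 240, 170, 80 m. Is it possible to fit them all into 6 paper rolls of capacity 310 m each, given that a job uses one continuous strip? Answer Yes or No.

A valid assignment using 6 paper rolls:
  roll 1: 240 + 60 = 300
  roll 2: 210 + 100 = 310
  roll 3: 190 + 80 = 270
  roll 4: 180 + 60 + 60 = 300
  roll 5: 170 = 170
  roll 6: 160 = 160
Every load is within 310 m, so 6 paper rolls suffice.

Yes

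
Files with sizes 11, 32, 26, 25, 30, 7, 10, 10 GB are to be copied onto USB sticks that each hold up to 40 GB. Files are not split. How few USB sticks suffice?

4

Total = 32 + 30 + 26 + 25 + 11 + 10 + 10 + 7 = 151 GB.
Lower bound: ⌈151/40⌉ = 4 USB sticks.
A packing using 4 USB sticks:
  USB stick 1: 32 + 7 = 39
  USB stick 2: 30 + 10 = 40
  USB stick 3: 26 + 11 = 37
  USB stick 4: 25 + 10 = 35
This matches the lower bound, so 4 is optimal.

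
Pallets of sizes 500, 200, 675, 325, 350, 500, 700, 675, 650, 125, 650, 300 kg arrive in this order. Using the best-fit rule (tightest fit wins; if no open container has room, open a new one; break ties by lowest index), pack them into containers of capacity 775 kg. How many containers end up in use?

9

  500 → container 1 (new)  [load 500/775]
  200 → container 1  [load 700/775]
  675 → container 2 (new)  [load 675/775]
  325 → container 3 (new)  [load 325/775]
  350 → container 3  [load 675/775]
  500 → container 4 (new)  [load 500/775]
  700 → container 5 (new)  [load 700/775]
  675 → container 6 (new)  [load 675/775]
  650 → container 7 (new)  [load 650/775]
  125 → container 7  [load 775/775]
  650 → container 8 (new)  [load 650/775]
  300 → container 9 (new)  [load 300/775]
9 containers opened.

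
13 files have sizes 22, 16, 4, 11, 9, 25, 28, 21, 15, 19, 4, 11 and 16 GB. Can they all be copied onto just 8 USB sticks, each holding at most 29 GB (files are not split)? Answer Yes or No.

Yes

A valid assignment using 8 USB sticks:
  USB stick 1: 28 = 28
  USB stick 2: 25 + 4 = 29
  USB stick 3: 22 + 4 = 26
  USB stick 4: 21 = 21
  USB stick 5: 19 + 9 = 28
  USB stick 6: 16 + 11 = 27
  USB stick 7: 16 + 11 = 27
  USB stick 8: 15 = 15
Every load is within 29 GB, so 8 USB sticks suffice.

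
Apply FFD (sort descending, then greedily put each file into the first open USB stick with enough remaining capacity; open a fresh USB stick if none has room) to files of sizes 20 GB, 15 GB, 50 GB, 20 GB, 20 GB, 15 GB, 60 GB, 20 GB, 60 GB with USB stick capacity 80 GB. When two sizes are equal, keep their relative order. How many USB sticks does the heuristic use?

4

Sorted descending: 60, 60, 50, 20, 20, 20, 20, 15, 15.
  60 → USB stick 1 (new)  [load 60/80]
  60 → USB stick 2 (new)  [load 60/80]
  50 → USB stick 3 (new)  [load 50/80]
  20 → USB stick 1  [load 80/80]
  20 → USB stick 2  [load 80/80]
  20 → USB stick 3  [load 70/80]
  20 → USB stick 4 (new)  [load 20/80]
  15 → USB stick 4  [load 35/80]
  15 → USB stick 4  [load 50/80]
4 USB sticks opened.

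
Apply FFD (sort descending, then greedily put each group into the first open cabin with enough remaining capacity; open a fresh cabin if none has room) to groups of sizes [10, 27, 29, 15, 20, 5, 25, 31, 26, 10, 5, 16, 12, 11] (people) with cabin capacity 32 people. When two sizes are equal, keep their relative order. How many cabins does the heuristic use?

8

Sorted descending: 31, 29, 27, 26, 25, 20, 16, 15, 12, 11, 10, 10, 5, 5.
  31 → cabin 1 (new)  [load 31/32]
  29 → cabin 2 (new)  [load 29/32]
  27 → cabin 3 (new)  [load 27/32]
  26 → cabin 4 (new)  [load 26/32]
  25 → cabin 5 (new)  [load 25/32]
  20 → cabin 6 (new)  [load 20/32]
  16 → cabin 7 (new)  [load 16/32]
  15 → cabin 7  [load 31/32]
  12 → cabin 6  [load 32/32]
  11 → cabin 8 (new)  [load 11/32]
  10 → cabin 8  [load 21/32]
  10 → cabin 8  [load 31/32]
  5 → cabin 3  [load 32/32]
  5 → cabin 4  [load 31/32]
8 cabins opened.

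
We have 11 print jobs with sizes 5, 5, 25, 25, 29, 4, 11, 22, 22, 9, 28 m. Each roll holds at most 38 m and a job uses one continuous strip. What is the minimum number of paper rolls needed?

Total = 29 + 28 + 25 + 25 + 22 + 22 + 11 + 9 + 5 + 5 + 4 = 185 m.
Lower bound: ⌈185/38⌉ = 5 paper rolls.
Also, 6 print jobs each exceed 19 m, and no two of those can share a roll, so at least 6 paper rolls are needed.
A packing using 6 paper rolls:
  roll 1: 29 + 9 = 38
  roll 2: 28 + 5 + 5 = 38
  roll 3: 25 + 11 = 36
  roll 4: 25 + 4 = 29
  roll 5: 22 = 22
  roll 6: 22 = 22
This matches the lower bound, so 6 is optimal.

6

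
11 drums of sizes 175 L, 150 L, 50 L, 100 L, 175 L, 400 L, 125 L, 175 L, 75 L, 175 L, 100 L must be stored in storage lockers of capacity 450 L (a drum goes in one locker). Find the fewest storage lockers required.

Total = 400 + 175 + 175 + 175 + 175 + 150 + 125 + 100 + 100 + 75 + 50 = 1700 L.
Lower bound: ⌈1700/450⌉ = 4 storage lockers.
A packing using 4 storage lockers:
  locker 1: 400 + 50 = 450
  locker 2: 175 + 175 + 100 = 450
  locker 3: 175 + 175 + 100 = 450
  locker 4: 150 + 125 + 75 = 350
This matches the lower bound, so 4 is optimal.

4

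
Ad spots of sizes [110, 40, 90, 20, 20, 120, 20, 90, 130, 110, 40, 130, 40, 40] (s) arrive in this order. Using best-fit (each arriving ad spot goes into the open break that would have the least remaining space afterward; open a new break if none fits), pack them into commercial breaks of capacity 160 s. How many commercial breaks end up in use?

  110 → break 1 (new)  [load 110/160]
  40 → break 1  [load 150/160]
  90 → break 2 (new)  [load 90/160]
  20 → break 2  [load 110/160]
  20 → break 2  [load 130/160]
  120 → break 3 (new)  [load 120/160]
  20 → break 2  [load 150/160]
  90 → break 4 (new)  [load 90/160]
  130 → break 5 (new)  [load 130/160]
  110 → break 6 (new)  [load 110/160]
  40 → break 3  [load 160/160]
  130 → break 7 (new)  [load 130/160]
  40 → break 6  [load 150/160]
  40 → break 4  [load 130/160]
7 commercial breaks opened.

7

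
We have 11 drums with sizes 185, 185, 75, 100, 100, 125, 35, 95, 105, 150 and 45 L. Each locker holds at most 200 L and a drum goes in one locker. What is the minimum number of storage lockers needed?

Total = 185 + 185 + 150 + 125 + 105 + 100 + 100 + 95 + 75 + 45 + 35 = 1200 L.
Lower bound: ⌈1200/200⌉ = 6 storage lockers.
A packing using 7 storage lockers:
  locker 1: 185 = 185
  locker 2: 185 = 185
  locker 3: 150 + 45 = 195
  locker 4: 125 + 75 = 200
  locker 5: 105 + 95 = 200
  locker 6: 100 + 100 = 200
  locker 7: 35 = 35
No arrangement into 6 storage lockers stays within capacity, so 7 is optimal.

7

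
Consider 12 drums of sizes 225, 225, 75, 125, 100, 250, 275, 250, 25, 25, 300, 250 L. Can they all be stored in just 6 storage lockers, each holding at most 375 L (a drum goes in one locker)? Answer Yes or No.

No

Total = 2125 L; ⌈2125/375⌉ = 6.
7 drums each exceed half the capacity and cannot share a locker, forcing at least 7 storage lockers.
At least 7 storage lockers are required, but only 6 are allowed.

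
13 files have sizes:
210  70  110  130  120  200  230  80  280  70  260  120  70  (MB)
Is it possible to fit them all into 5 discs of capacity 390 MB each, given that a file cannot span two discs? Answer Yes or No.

Total = 1950 MB; ⌈1950/390⌉ = 5.
The bound of 5 does not rule out 5, but exhaustive search shows no assignment into 5 discs of capacity 390 MB exists — the minimum is 6.

No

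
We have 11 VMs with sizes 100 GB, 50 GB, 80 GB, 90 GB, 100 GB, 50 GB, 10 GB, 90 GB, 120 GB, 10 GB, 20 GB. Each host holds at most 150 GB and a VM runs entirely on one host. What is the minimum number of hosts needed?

Total = 120 + 100 + 100 + 90 + 90 + 80 + 50 + 50 + 20 + 10 + 10 = 720 GB.
Lower bound: ⌈720/150⌉ = 5 hosts.
Also, 6 VMs each exceed 75 GB, and no two of those can share a host, so at least 6 hosts are needed.
A packing using 6 hosts:
  host 1: 120 + 20 + 10 = 150
  host 2: 100 + 50 = 150
  host 3: 100 + 50 = 150
  host 4: 90 + 10 = 100
  host 5: 90 = 90
  host 6: 80 = 80
This matches the lower bound, so 6 is optimal.

6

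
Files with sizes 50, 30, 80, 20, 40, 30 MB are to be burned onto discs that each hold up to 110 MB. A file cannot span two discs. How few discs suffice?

3

Total = 80 + 50 + 40 + 30 + 30 + 20 = 250 MB.
Lower bound: ⌈250/110⌉ = 3 discs.
A packing using 3 discs:
  disc 1: 80 + 30 = 110
  disc 2: 50 + 40 + 20 = 110
  disc 3: 30 = 30
This matches the lower bound, so 3 is optimal.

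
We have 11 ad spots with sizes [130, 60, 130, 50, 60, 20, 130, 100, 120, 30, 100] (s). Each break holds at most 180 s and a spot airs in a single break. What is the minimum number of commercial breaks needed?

6

Total = 130 + 130 + 130 + 120 + 100 + 100 + 60 + 60 + 50 + 30 + 20 = 930 s.
Lower bound: ⌈930/180⌉ = 6 commercial breaks.
A packing using 6 commercial breaks:
  break 1: 130 + 50 = 180
  break 2: 130 + 30 + 20 = 180
  break 3: 130 = 130
  break 4: 120 + 60 = 180
  break 5: 100 + 60 = 160
  break 6: 100 = 100
This matches the lower bound, so 6 is optimal.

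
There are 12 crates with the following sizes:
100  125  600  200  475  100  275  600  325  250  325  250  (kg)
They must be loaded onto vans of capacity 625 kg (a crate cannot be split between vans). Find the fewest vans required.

Total = 600 + 600 + 475 + 325 + 325 + 275 + 250 + 250 + 200 + 125 + 100 + 100 = 3625 kg.
Lower bound: ⌈3625/625⌉ = 6 vans.
A packing using 6 vans:
  van 1: 600 = 600
  van 2: 600 = 600
  van 3: 475 + 125 = 600
  van 4: 325 + 275 = 600
  van 5: 325 + 200 + 100 = 625
  van 6: 250 + 250 + 100 = 600
This matches the lower bound, so 6 is optimal.

6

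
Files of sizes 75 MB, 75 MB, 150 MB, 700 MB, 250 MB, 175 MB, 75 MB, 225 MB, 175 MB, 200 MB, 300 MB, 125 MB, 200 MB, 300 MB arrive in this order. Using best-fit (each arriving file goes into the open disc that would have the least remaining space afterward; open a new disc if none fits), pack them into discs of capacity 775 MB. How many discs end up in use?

  75 → disc 1 (new)  [load 75/775]
  75 → disc 1  [load 150/775]
  150 → disc 1  [load 300/775]
  700 → disc 2 (new)  [load 700/775]
  250 → disc 1  [load 550/775]
  175 → disc 1  [load 725/775]
  75 → disc 2  [load 775/775]
  225 → disc 3 (new)  [load 225/775]
  175 → disc 3  [load 400/775]
  200 → disc 3  [load 600/775]
  300 → disc 4 (new)  [load 300/775]
  125 → disc 3  [load 725/775]
  200 → disc 4  [load 500/775]
  300 → disc 5 (new)  [load 300/775]
5 discs opened.

5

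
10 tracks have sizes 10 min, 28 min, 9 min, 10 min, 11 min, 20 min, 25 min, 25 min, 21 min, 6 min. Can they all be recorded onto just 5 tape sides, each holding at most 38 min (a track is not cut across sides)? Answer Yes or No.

A valid assignment using 5 tape sides:
  side 1: 28 + 10 = 38
  side 2: 25 + 11 = 36
  side 3: 25 + 10 = 35
  side 4: 21 + 9 + 6 = 36
  side 5: 20 = 20
Every load is within 38 min, so 5 tape sides suffice.

Yes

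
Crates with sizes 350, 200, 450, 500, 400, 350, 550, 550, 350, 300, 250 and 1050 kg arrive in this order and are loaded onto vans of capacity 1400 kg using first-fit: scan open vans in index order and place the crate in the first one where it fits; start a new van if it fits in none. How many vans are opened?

4

  350 → van 1 (new)  [load 350/1400]
  200 → van 1  [load 550/1400]
  450 → van 1  [load 1000/1400]
  500 → van 2 (new)  [load 500/1400]
  400 → van 1  [load 1400/1400]
  350 → van 2  [load 850/1400]
  550 → van 2  [load 1400/1400]
  550 → van 3 (new)  [load 550/1400]
  350 → van 3  [load 900/1400]
  300 → van 3  [load 1200/1400]
  250 → van 4 (new)  [load 250/1400]
  1050 → van 4  [load 1300/1400]
4 vans opened.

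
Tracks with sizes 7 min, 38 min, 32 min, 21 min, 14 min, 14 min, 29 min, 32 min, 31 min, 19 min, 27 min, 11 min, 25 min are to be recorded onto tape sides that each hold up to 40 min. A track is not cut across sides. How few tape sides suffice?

9

Total = 38 + 32 + 32 + 31 + 29 + 27 + 25 + 21 + 19 + 14 + 14 + 11 + 7 = 300 min.
Lower bound: ⌈300/40⌉ = 8 tape sides.
A packing using 9 tape sides:
  side 1: 38 = 38
  side 2: 32 + 7 = 39
  side 3: 32 = 32
  side 4: 31 = 31
  side 5: 29 + 11 = 40
  side 6: 27 = 27
  side 7: 25 + 14 = 39
  side 8: 21 + 19 = 40
  side 9: 14 = 14
No arrangement into 8 tape sides stays within capacity, so 9 is optimal.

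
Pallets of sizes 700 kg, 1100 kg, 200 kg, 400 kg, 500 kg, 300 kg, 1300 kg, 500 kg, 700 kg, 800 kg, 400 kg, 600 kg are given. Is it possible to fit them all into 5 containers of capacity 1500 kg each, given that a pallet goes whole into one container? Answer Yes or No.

Yes

A valid assignment using 5 containers:
  container 1: 1300 + 200 = 1500
  container 2: 1100 + 400 = 1500
  container 3: 800 + 700 = 1500
  container 4: 700 + 500 + 300 = 1500
  container 5: 600 + 500 + 400 = 1500
Every load is within 1500 kg, so 5 containers suffice.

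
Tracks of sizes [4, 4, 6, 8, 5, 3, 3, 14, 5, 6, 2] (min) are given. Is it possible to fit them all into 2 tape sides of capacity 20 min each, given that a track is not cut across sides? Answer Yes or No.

No

Total = 60 min; ⌈60/20⌉ = 3.
At least 3 tape sides are required, but only 2 are allowed.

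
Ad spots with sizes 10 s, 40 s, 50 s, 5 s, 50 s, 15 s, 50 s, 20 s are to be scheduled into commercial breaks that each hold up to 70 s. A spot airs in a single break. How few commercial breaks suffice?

Total = 50 + 50 + 50 + 40 + 20 + 15 + 10 + 5 = 240 s.
Lower bound: ⌈240/70⌉ = 4 commercial breaks.
A packing using 4 commercial breaks:
  break 1: 50 + 20 = 70
  break 2: 50 + 15 + 5 = 70
  break 3: 50 + 10 = 60
  break 4: 40 = 40
This matches the lower bound, so 4 is optimal.

4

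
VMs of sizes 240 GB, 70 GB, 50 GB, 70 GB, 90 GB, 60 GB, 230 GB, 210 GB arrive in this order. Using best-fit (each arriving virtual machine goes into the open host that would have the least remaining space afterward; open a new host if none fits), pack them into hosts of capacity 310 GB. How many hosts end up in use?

4

  240 → host 1 (new)  [load 240/310]
  70 → host 1  [load 310/310]
  50 → host 2 (new)  [load 50/310]
  70 → host 2  [load 120/310]
  90 → host 2  [load 210/310]
  60 → host 2  [load 270/310]
  230 → host 3 (new)  [load 230/310]
  210 → host 4 (new)  [load 210/310]
4 hosts opened.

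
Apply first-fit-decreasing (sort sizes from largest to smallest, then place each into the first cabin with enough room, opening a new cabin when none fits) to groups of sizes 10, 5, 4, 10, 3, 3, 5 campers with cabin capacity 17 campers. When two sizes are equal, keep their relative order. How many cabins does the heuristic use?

3

Sorted descending: 10, 10, 5, 5, 4, 3, 3.
  10 → cabin 1 (new)  [load 10/17]
  10 → cabin 2 (new)  [load 10/17]
  5 → cabin 1  [load 15/17]
  5 → cabin 2  [load 15/17]
  4 → cabin 3 (new)  [load 4/17]
  3 → cabin 3  [load 7/17]
  3 → cabin 3  [load 10/17]
3 cabins opened.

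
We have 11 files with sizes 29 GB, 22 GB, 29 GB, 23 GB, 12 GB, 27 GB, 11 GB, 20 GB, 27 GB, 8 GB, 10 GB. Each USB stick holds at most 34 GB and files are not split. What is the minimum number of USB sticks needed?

8

Total = 29 + 29 + 27 + 27 + 23 + 22 + 20 + 12 + 11 + 10 + 8 = 218 GB.
Lower bound: ⌈218/34⌉ = 7 USB sticks.
A packing using 8 USB sticks:
  USB stick 1: 29 = 29
  USB stick 2: 29 = 29
  USB stick 3: 27 = 27
  USB stick 4: 27 = 27
  USB stick 5: 23 + 11 = 34
  USB stick 6: 22 + 12 = 34
  USB stick 7: 20 + 10 = 30
  USB stick 8: 8 = 8
No arrangement into 7 USB sticks stays within capacity, so 8 is optimal.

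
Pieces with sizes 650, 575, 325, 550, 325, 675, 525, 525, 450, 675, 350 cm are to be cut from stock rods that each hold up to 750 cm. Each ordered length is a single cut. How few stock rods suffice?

10

Total = 675 + 675 + 650 + 575 + 550 + 525 + 525 + 450 + 350 + 325 + 325 = 5625 cm.
Lower bound: ⌈5625/750⌉ = 8 stock rods.
A packing using 10 stock rods:
  stock rod 1: 675 = 675
  stock rod 2: 675 = 675
  stock rod 3: 650 = 650
  stock rod 4: 575 = 575
  stock rod 5: 550 = 550
  stock rod 6: 525 = 525
  stock rod 7: 525 = 525
  stock rod 8: 450 = 450
  stock rod 9: 350 + 325 = 675
  stock rod 10: 325 = 325
No arrangement into 9 stock rods stays within capacity, so 10 is optimal.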